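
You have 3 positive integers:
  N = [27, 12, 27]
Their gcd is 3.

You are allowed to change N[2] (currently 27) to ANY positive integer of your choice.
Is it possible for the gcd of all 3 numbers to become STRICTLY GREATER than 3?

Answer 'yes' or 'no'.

Answer: no

Derivation:
Current gcd = 3
gcd of all OTHER numbers (without N[2]=27): gcd([27, 12]) = 3
The new gcd after any change is gcd(3, new_value).
This can be at most 3.
Since 3 = old gcd 3, the gcd can only stay the same or decrease.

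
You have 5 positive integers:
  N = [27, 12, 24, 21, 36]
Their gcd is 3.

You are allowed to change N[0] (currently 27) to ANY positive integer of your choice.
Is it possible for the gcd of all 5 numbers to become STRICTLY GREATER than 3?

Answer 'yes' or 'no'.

Current gcd = 3
gcd of all OTHER numbers (without N[0]=27): gcd([12, 24, 21, 36]) = 3
The new gcd after any change is gcd(3, new_value).
This can be at most 3.
Since 3 = old gcd 3, the gcd can only stay the same or decrease.

Answer: no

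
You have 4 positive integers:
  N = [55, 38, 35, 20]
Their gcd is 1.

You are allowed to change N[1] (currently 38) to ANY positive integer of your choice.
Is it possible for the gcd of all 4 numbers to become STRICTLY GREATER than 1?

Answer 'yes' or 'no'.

Answer: yes

Derivation:
Current gcd = 1
gcd of all OTHER numbers (without N[1]=38): gcd([55, 35, 20]) = 5
The new gcd after any change is gcd(5, new_value).
This can be at most 5.
Since 5 > old gcd 1, the gcd CAN increase (e.g., set N[1] = 5).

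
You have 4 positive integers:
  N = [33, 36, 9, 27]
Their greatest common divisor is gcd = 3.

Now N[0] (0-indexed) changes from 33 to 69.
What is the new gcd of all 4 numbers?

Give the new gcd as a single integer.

Numbers: [33, 36, 9, 27], gcd = 3
Change: index 0, 33 -> 69
gcd of the OTHER numbers (without index 0): gcd([36, 9, 27]) = 9
New gcd = gcd(g_others, new_val) = gcd(9, 69) = 3

Answer: 3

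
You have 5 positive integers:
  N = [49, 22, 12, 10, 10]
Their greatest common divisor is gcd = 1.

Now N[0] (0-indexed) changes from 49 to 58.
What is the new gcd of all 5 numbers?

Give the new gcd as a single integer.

Answer: 2

Derivation:
Numbers: [49, 22, 12, 10, 10], gcd = 1
Change: index 0, 49 -> 58
gcd of the OTHER numbers (without index 0): gcd([22, 12, 10, 10]) = 2
New gcd = gcd(g_others, new_val) = gcd(2, 58) = 2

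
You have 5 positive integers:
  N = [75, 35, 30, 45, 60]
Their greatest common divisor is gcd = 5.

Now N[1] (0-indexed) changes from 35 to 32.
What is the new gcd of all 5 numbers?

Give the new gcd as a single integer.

Answer: 1

Derivation:
Numbers: [75, 35, 30, 45, 60], gcd = 5
Change: index 1, 35 -> 32
gcd of the OTHER numbers (without index 1): gcd([75, 30, 45, 60]) = 15
New gcd = gcd(g_others, new_val) = gcd(15, 32) = 1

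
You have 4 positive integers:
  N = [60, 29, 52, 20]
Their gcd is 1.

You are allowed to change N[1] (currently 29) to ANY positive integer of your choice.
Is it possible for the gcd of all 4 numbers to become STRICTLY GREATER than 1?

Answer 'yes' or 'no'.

Current gcd = 1
gcd of all OTHER numbers (without N[1]=29): gcd([60, 52, 20]) = 4
The new gcd after any change is gcd(4, new_value).
This can be at most 4.
Since 4 > old gcd 1, the gcd CAN increase (e.g., set N[1] = 4).

Answer: yes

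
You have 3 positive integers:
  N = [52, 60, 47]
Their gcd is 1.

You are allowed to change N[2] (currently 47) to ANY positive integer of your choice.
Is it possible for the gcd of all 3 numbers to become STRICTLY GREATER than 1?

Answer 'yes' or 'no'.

Answer: yes

Derivation:
Current gcd = 1
gcd of all OTHER numbers (without N[2]=47): gcd([52, 60]) = 4
The new gcd after any change is gcd(4, new_value).
This can be at most 4.
Since 4 > old gcd 1, the gcd CAN increase (e.g., set N[2] = 4).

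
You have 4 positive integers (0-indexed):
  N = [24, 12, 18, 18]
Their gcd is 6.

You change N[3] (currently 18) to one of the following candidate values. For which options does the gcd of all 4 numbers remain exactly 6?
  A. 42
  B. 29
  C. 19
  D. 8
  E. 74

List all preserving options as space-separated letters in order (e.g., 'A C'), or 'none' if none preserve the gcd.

Old gcd = 6; gcd of others (without N[3]) = 6
New gcd for candidate v: gcd(6, v). Preserves old gcd iff gcd(6, v) = 6.
  Option A: v=42, gcd(6,42)=6 -> preserves
  Option B: v=29, gcd(6,29)=1 -> changes
  Option C: v=19, gcd(6,19)=1 -> changes
  Option D: v=8, gcd(6,8)=2 -> changes
  Option E: v=74, gcd(6,74)=2 -> changes

Answer: A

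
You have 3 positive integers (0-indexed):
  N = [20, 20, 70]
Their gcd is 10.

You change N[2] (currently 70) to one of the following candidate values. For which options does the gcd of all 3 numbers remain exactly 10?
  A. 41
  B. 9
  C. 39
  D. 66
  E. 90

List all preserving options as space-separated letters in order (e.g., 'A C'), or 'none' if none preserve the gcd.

Old gcd = 10; gcd of others (without N[2]) = 20
New gcd for candidate v: gcd(20, v). Preserves old gcd iff gcd(20, v) = 10.
  Option A: v=41, gcd(20,41)=1 -> changes
  Option B: v=9, gcd(20,9)=1 -> changes
  Option C: v=39, gcd(20,39)=1 -> changes
  Option D: v=66, gcd(20,66)=2 -> changes
  Option E: v=90, gcd(20,90)=10 -> preserves

Answer: E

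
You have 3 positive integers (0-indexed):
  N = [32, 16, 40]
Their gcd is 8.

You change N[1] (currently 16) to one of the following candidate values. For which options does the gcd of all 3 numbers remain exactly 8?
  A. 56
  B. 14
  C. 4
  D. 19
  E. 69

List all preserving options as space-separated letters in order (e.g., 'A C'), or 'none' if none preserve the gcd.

Old gcd = 8; gcd of others (without N[1]) = 8
New gcd for candidate v: gcd(8, v). Preserves old gcd iff gcd(8, v) = 8.
  Option A: v=56, gcd(8,56)=8 -> preserves
  Option B: v=14, gcd(8,14)=2 -> changes
  Option C: v=4, gcd(8,4)=4 -> changes
  Option D: v=19, gcd(8,19)=1 -> changes
  Option E: v=69, gcd(8,69)=1 -> changes

Answer: A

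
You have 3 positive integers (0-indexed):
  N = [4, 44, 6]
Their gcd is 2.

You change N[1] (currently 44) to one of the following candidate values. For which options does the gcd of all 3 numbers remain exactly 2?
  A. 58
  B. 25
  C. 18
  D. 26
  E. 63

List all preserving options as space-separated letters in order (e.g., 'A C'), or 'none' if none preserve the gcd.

Old gcd = 2; gcd of others (without N[1]) = 2
New gcd for candidate v: gcd(2, v). Preserves old gcd iff gcd(2, v) = 2.
  Option A: v=58, gcd(2,58)=2 -> preserves
  Option B: v=25, gcd(2,25)=1 -> changes
  Option C: v=18, gcd(2,18)=2 -> preserves
  Option D: v=26, gcd(2,26)=2 -> preserves
  Option E: v=63, gcd(2,63)=1 -> changes

Answer: A C D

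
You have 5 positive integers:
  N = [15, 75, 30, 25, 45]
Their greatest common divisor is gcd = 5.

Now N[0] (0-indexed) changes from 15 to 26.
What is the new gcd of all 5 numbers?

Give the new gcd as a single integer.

Answer: 1

Derivation:
Numbers: [15, 75, 30, 25, 45], gcd = 5
Change: index 0, 15 -> 26
gcd of the OTHER numbers (without index 0): gcd([75, 30, 25, 45]) = 5
New gcd = gcd(g_others, new_val) = gcd(5, 26) = 1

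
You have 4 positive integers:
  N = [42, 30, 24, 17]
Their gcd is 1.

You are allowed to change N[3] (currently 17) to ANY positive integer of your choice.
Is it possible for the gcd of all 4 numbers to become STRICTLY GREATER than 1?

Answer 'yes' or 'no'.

Current gcd = 1
gcd of all OTHER numbers (without N[3]=17): gcd([42, 30, 24]) = 6
The new gcd after any change is gcd(6, new_value).
This can be at most 6.
Since 6 > old gcd 1, the gcd CAN increase (e.g., set N[3] = 6).

Answer: yes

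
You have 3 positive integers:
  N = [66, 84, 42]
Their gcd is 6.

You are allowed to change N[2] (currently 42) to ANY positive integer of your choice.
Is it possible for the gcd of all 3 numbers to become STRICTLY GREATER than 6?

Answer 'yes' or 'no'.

Answer: no

Derivation:
Current gcd = 6
gcd of all OTHER numbers (without N[2]=42): gcd([66, 84]) = 6
The new gcd after any change is gcd(6, new_value).
This can be at most 6.
Since 6 = old gcd 6, the gcd can only stay the same or decrease.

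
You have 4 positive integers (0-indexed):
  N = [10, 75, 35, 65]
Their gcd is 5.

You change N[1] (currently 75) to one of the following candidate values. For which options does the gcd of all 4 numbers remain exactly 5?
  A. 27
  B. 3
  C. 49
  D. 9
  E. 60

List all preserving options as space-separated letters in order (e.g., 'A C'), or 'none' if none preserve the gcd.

Old gcd = 5; gcd of others (without N[1]) = 5
New gcd for candidate v: gcd(5, v). Preserves old gcd iff gcd(5, v) = 5.
  Option A: v=27, gcd(5,27)=1 -> changes
  Option B: v=3, gcd(5,3)=1 -> changes
  Option C: v=49, gcd(5,49)=1 -> changes
  Option D: v=9, gcd(5,9)=1 -> changes
  Option E: v=60, gcd(5,60)=5 -> preserves

Answer: E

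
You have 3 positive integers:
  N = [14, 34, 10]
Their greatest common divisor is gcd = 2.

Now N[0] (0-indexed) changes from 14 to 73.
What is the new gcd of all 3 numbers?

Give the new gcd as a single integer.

Numbers: [14, 34, 10], gcd = 2
Change: index 0, 14 -> 73
gcd of the OTHER numbers (without index 0): gcd([34, 10]) = 2
New gcd = gcd(g_others, new_val) = gcd(2, 73) = 1

Answer: 1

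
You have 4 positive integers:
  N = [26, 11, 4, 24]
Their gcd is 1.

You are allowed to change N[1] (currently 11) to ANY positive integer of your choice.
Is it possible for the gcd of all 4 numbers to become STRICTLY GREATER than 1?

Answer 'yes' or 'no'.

Answer: yes

Derivation:
Current gcd = 1
gcd of all OTHER numbers (without N[1]=11): gcd([26, 4, 24]) = 2
The new gcd after any change is gcd(2, new_value).
This can be at most 2.
Since 2 > old gcd 1, the gcd CAN increase (e.g., set N[1] = 2).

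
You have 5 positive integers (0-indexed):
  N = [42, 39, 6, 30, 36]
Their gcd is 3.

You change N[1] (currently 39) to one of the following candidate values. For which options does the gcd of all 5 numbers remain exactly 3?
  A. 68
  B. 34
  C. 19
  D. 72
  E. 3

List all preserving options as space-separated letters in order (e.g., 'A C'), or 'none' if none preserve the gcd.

Answer: E

Derivation:
Old gcd = 3; gcd of others (without N[1]) = 6
New gcd for candidate v: gcd(6, v). Preserves old gcd iff gcd(6, v) = 3.
  Option A: v=68, gcd(6,68)=2 -> changes
  Option B: v=34, gcd(6,34)=2 -> changes
  Option C: v=19, gcd(6,19)=1 -> changes
  Option D: v=72, gcd(6,72)=6 -> changes
  Option E: v=3, gcd(6,3)=3 -> preserves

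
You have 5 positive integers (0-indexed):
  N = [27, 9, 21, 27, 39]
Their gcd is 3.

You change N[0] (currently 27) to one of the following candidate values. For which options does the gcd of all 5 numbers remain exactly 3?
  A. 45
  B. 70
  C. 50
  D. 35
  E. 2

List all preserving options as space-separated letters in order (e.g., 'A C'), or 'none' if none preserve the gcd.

Answer: A

Derivation:
Old gcd = 3; gcd of others (without N[0]) = 3
New gcd for candidate v: gcd(3, v). Preserves old gcd iff gcd(3, v) = 3.
  Option A: v=45, gcd(3,45)=3 -> preserves
  Option B: v=70, gcd(3,70)=1 -> changes
  Option C: v=50, gcd(3,50)=1 -> changes
  Option D: v=35, gcd(3,35)=1 -> changes
  Option E: v=2, gcd(3,2)=1 -> changes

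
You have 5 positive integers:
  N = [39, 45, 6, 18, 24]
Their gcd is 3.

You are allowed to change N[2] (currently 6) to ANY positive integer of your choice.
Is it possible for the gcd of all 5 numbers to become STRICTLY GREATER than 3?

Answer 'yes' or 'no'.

Current gcd = 3
gcd of all OTHER numbers (without N[2]=6): gcd([39, 45, 18, 24]) = 3
The new gcd after any change is gcd(3, new_value).
This can be at most 3.
Since 3 = old gcd 3, the gcd can only stay the same or decrease.

Answer: no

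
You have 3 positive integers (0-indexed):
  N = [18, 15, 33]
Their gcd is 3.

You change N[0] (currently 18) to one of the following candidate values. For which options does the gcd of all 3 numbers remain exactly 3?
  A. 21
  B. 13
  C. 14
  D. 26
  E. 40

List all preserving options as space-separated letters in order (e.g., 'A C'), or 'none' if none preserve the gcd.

Old gcd = 3; gcd of others (without N[0]) = 3
New gcd for candidate v: gcd(3, v). Preserves old gcd iff gcd(3, v) = 3.
  Option A: v=21, gcd(3,21)=3 -> preserves
  Option B: v=13, gcd(3,13)=1 -> changes
  Option C: v=14, gcd(3,14)=1 -> changes
  Option D: v=26, gcd(3,26)=1 -> changes
  Option E: v=40, gcd(3,40)=1 -> changes

Answer: A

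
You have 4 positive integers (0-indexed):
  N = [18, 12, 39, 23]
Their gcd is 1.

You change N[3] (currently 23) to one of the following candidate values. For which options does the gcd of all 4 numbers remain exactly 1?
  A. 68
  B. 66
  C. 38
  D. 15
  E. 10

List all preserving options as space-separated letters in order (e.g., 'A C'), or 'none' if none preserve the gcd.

Old gcd = 1; gcd of others (without N[3]) = 3
New gcd for candidate v: gcd(3, v). Preserves old gcd iff gcd(3, v) = 1.
  Option A: v=68, gcd(3,68)=1 -> preserves
  Option B: v=66, gcd(3,66)=3 -> changes
  Option C: v=38, gcd(3,38)=1 -> preserves
  Option D: v=15, gcd(3,15)=3 -> changes
  Option E: v=10, gcd(3,10)=1 -> preserves

Answer: A C E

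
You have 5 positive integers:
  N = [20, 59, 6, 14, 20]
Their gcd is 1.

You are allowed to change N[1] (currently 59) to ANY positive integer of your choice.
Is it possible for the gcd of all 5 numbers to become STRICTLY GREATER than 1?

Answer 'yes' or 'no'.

Current gcd = 1
gcd of all OTHER numbers (without N[1]=59): gcd([20, 6, 14, 20]) = 2
The new gcd after any change is gcd(2, new_value).
This can be at most 2.
Since 2 > old gcd 1, the gcd CAN increase (e.g., set N[1] = 2).

Answer: yes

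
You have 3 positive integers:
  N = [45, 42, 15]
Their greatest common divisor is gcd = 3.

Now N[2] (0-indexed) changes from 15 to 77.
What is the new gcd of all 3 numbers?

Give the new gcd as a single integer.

Answer: 1

Derivation:
Numbers: [45, 42, 15], gcd = 3
Change: index 2, 15 -> 77
gcd of the OTHER numbers (without index 2): gcd([45, 42]) = 3
New gcd = gcd(g_others, new_val) = gcd(3, 77) = 1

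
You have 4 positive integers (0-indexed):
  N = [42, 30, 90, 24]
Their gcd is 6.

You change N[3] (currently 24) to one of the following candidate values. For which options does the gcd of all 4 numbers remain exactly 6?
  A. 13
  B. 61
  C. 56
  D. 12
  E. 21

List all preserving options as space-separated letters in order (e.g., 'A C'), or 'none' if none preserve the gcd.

Old gcd = 6; gcd of others (without N[3]) = 6
New gcd for candidate v: gcd(6, v). Preserves old gcd iff gcd(6, v) = 6.
  Option A: v=13, gcd(6,13)=1 -> changes
  Option B: v=61, gcd(6,61)=1 -> changes
  Option C: v=56, gcd(6,56)=2 -> changes
  Option D: v=12, gcd(6,12)=6 -> preserves
  Option E: v=21, gcd(6,21)=3 -> changes

Answer: D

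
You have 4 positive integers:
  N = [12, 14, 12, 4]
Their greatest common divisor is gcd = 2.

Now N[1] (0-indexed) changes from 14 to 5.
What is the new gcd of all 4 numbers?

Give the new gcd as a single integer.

Answer: 1

Derivation:
Numbers: [12, 14, 12, 4], gcd = 2
Change: index 1, 14 -> 5
gcd of the OTHER numbers (without index 1): gcd([12, 12, 4]) = 4
New gcd = gcd(g_others, new_val) = gcd(4, 5) = 1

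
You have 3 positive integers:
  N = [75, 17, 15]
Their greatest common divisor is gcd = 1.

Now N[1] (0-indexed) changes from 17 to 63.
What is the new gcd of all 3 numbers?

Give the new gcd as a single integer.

Answer: 3

Derivation:
Numbers: [75, 17, 15], gcd = 1
Change: index 1, 17 -> 63
gcd of the OTHER numbers (without index 1): gcd([75, 15]) = 15
New gcd = gcd(g_others, new_val) = gcd(15, 63) = 3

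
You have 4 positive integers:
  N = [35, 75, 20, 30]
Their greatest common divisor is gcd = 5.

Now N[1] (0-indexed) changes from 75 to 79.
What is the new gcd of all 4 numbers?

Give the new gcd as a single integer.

Answer: 1

Derivation:
Numbers: [35, 75, 20, 30], gcd = 5
Change: index 1, 75 -> 79
gcd of the OTHER numbers (without index 1): gcd([35, 20, 30]) = 5
New gcd = gcd(g_others, new_val) = gcd(5, 79) = 1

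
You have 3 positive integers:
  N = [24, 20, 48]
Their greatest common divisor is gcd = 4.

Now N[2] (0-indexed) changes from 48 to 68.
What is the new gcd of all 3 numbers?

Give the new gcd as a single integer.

Numbers: [24, 20, 48], gcd = 4
Change: index 2, 48 -> 68
gcd of the OTHER numbers (without index 2): gcd([24, 20]) = 4
New gcd = gcd(g_others, new_val) = gcd(4, 68) = 4

Answer: 4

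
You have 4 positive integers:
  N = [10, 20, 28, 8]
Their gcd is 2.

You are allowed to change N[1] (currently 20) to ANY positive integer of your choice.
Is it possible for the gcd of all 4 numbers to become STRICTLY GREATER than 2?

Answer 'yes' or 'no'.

Current gcd = 2
gcd of all OTHER numbers (without N[1]=20): gcd([10, 28, 8]) = 2
The new gcd after any change is gcd(2, new_value).
This can be at most 2.
Since 2 = old gcd 2, the gcd can only stay the same or decrease.

Answer: no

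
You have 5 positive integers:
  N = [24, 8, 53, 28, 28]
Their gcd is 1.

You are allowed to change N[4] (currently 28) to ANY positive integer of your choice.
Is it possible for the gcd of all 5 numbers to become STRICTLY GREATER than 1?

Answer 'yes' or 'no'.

Current gcd = 1
gcd of all OTHER numbers (without N[4]=28): gcd([24, 8, 53, 28]) = 1
The new gcd after any change is gcd(1, new_value).
This can be at most 1.
Since 1 = old gcd 1, the gcd can only stay the same or decrease.

Answer: no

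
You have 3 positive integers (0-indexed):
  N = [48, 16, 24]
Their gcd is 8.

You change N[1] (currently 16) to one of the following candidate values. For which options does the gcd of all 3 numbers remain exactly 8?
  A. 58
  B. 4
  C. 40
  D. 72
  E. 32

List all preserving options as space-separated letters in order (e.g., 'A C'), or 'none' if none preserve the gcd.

Old gcd = 8; gcd of others (without N[1]) = 24
New gcd for candidate v: gcd(24, v). Preserves old gcd iff gcd(24, v) = 8.
  Option A: v=58, gcd(24,58)=2 -> changes
  Option B: v=4, gcd(24,4)=4 -> changes
  Option C: v=40, gcd(24,40)=8 -> preserves
  Option D: v=72, gcd(24,72)=24 -> changes
  Option E: v=32, gcd(24,32)=8 -> preserves

Answer: C E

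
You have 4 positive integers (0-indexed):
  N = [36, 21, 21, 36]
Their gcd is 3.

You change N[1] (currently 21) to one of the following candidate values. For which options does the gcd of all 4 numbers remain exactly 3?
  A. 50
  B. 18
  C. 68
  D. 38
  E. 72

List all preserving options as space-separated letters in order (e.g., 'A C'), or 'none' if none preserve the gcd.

Old gcd = 3; gcd of others (without N[1]) = 3
New gcd for candidate v: gcd(3, v). Preserves old gcd iff gcd(3, v) = 3.
  Option A: v=50, gcd(3,50)=1 -> changes
  Option B: v=18, gcd(3,18)=3 -> preserves
  Option C: v=68, gcd(3,68)=1 -> changes
  Option D: v=38, gcd(3,38)=1 -> changes
  Option E: v=72, gcd(3,72)=3 -> preserves

Answer: B E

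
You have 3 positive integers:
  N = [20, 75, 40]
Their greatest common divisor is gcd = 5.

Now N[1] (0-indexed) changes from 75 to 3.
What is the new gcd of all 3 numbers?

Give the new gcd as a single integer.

Answer: 1

Derivation:
Numbers: [20, 75, 40], gcd = 5
Change: index 1, 75 -> 3
gcd of the OTHER numbers (without index 1): gcd([20, 40]) = 20
New gcd = gcd(g_others, new_val) = gcd(20, 3) = 1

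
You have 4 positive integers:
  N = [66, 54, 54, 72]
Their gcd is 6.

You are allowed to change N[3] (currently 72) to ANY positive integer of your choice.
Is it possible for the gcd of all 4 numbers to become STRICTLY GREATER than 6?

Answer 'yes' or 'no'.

Current gcd = 6
gcd of all OTHER numbers (without N[3]=72): gcd([66, 54, 54]) = 6
The new gcd after any change is gcd(6, new_value).
This can be at most 6.
Since 6 = old gcd 6, the gcd can only stay the same or decrease.

Answer: no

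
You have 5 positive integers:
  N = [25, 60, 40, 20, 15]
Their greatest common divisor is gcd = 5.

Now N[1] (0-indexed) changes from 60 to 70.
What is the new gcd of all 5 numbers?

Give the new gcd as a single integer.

Answer: 5

Derivation:
Numbers: [25, 60, 40, 20, 15], gcd = 5
Change: index 1, 60 -> 70
gcd of the OTHER numbers (without index 1): gcd([25, 40, 20, 15]) = 5
New gcd = gcd(g_others, new_val) = gcd(5, 70) = 5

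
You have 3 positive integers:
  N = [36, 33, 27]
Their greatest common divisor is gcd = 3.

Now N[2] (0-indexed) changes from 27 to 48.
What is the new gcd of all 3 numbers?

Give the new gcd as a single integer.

Answer: 3

Derivation:
Numbers: [36, 33, 27], gcd = 3
Change: index 2, 27 -> 48
gcd of the OTHER numbers (without index 2): gcd([36, 33]) = 3
New gcd = gcd(g_others, new_val) = gcd(3, 48) = 3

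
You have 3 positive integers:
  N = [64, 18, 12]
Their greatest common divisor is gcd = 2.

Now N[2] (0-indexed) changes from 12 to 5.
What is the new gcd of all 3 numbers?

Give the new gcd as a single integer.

Numbers: [64, 18, 12], gcd = 2
Change: index 2, 12 -> 5
gcd of the OTHER numbers (without index 2): gcd([64, 18]) = 2
New gcd = gcd(g_others, new_val) = gcd(2, 5) = 1

Answer: 1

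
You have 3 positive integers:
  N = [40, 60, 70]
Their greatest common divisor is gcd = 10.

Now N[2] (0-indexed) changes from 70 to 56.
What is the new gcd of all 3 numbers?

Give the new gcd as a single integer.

Numbers: [40, 60, 70], gcd = 10
Change: index 2, 70 -> 56
gcd of the OTHER numbers (without index 2): gcd([40, 60]) = 20
New gcd = gcd(g_others, new_val) = gcd(20, 56) = 4

Answer: 4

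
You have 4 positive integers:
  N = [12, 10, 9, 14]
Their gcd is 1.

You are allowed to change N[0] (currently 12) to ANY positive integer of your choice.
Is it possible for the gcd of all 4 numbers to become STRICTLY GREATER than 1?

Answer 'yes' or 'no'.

Answer: no

Derivation:
Current gcd = 1
gcd of all OTHER numbers (without N[0]=12): gcd([10, 9, 14]) = 1
The new gcd after any change is gcd(1, new_value).
This can be at most 1.
Since 1 = old gcd 1, the gcd can only stay the same or decrease.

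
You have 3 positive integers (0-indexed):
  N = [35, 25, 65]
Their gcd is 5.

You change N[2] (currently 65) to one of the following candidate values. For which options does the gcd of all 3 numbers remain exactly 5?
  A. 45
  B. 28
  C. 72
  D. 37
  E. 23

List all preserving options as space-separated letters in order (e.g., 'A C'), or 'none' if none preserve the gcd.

Answer: A

Derivation:
Old gcd = 5; gcd of others (without N[2]) = 5
New gcd for candidate v: gcd(5, v). Preserves old gcd iff gcd(5, v) = 5.
  Option A: v=45, gcd(5,45)=5 -> preserves
  Option B: v=28, gcd(5,28)=1 -> changes
  Option C: v=72, gcd(5,72)=1 -> changes
  Option D: v=37, gcd(5,37)=1 -> changes
  Option E: v=23, gcd(5,23)=1 -> changes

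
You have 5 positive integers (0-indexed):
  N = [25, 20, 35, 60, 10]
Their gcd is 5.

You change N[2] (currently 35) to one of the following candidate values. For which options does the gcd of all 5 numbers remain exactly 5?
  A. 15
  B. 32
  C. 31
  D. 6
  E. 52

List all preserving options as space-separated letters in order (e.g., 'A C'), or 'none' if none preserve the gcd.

Old gcd = 5; gcd of others (without N[2]) = 5
New gcd for candidate v: gcd(5, v). Preserves old gcd iff gcd(5, v) = 5.
  Option A: v=15, gcd(5,15)=5 -> preserves
  Option B: v=32, gcd(5,32)=1 -> changes
  Option C: v=31, gcd(5,31)=1 -> changes
  Option D: v=6, gcd(5,6)=1 -> changes
  Option E: v=52, gcd(5,52)=1 -> changes

Answer: A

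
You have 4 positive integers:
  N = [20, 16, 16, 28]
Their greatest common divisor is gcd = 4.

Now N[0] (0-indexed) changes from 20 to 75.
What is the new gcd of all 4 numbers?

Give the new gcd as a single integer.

Answer: 1

Derivation:
Numbers: [20, 16, 16, 28], gcd = 4
Change: index 0, 20 -> 75
gcd of the OTHER numbers (without index 0): gcd([16, 16, 28]) = 4
New gcd = gcd(g_others, new_val) = gcd(4, 75) = 1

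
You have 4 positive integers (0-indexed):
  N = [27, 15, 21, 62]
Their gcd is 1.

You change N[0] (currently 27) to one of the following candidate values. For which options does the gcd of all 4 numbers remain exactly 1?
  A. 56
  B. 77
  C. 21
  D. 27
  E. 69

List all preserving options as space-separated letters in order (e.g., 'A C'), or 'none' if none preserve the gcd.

Answer: A B C D E

Derivation:
Old gcd = 1; gcd of others (without N[0]) = 1
New gcd for candidate v: gcd(1, v). Preserves old gcd iff gcd(1, v) = 1.
  Option A: v=56, gcd(1,56)=1 -> preserves
  Option B: v=77, gcd(1,77)=1 -> preserves
  Option C: v=21, gcd(1,21)=1 -> preserves
  Option D: v=27, gcd(1,27)=1 -> preserves
  Option E: v=69, gcd(1,69)=1 -> preserves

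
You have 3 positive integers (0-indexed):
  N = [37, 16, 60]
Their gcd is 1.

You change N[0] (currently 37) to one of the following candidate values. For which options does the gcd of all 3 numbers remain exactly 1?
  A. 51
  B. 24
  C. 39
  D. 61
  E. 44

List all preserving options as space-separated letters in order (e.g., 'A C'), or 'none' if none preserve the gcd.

Old gcd = 1; gcd of others (without N[0]) = 4
New gcd for candidate v: gcd(4, v). Preserves old gcd iff gcd(4, v) = 1.
  Option A: v=51, gcd(4,51)=1 -> preserves
  Option B: v=24, gcd(4,24)=4 -> changes
  Option C: v=39, gcd(4,39)=1 -> preserves
  Option D: v=61, gcd(4,61)=1 -> preserves
  Option E: v=44, gcd(4,44)=4 -> changes

Answer: A C D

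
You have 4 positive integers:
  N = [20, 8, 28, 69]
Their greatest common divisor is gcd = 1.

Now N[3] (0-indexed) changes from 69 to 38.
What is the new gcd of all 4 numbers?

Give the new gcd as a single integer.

Numbers: [20, 8, 28, 69], gcd = 1
Change: index 3, 69 -> 38
gcd of the OTHER numbers (without index 3): gcd([20, 8, 28]) = 4
New gcd = gcd(g_others, new_val) = gcd(4, 38) = 2

Answer: 2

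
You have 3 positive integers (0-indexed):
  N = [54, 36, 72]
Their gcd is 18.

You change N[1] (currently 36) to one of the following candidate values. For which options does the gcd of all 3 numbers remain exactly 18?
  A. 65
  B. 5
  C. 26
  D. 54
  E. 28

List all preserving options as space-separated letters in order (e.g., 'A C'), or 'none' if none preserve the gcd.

Old gcd = 18; gcd of others (without N[1]) = 18
New gcd for candidate v: gcd(18, v). Preserves old gcd iff gcd(18, v) = 18.
  Option A: v=65, gcd(18,65)=1 -> changes
  Option B: v=5, gcd(18,5)=1 -> changes
  Option C: v=26, gcd(18,26)=2 -> changes
  Option D: v=54, gcd(18,54)=18 -> preserves
  Option E: v=28, gcd(18,28)=2 -> changes

Answer: D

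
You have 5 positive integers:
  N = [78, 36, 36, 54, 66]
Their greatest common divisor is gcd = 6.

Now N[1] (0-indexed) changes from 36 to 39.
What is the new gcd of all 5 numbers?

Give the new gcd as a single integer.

Numbers: [78, 36, 36, 54, 66], gcd = 6
Change: index 1, 36 -> 39
gcd of the OTHER numbers (without index 1): gcd([78, 36, 54, 66]) = 6
New gcd = gcd(g_others, new_val) = gcd(6, 39) = 3

Answer: 3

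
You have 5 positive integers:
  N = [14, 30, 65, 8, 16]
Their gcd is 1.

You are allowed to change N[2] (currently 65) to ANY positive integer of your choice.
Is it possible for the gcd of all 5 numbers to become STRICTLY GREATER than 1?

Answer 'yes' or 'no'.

Answer: yes

Derivation:
Current gcd = 1
gcd of all OTHER numbers (without N[2]=65): gcd([14, 30, 8, 16]) = 2
The new gcd after any change is gcd(2, new_value).
This can be at most 2.
Since 2 > old gcd 1, the gcd CAN increase (e.g., set N[2] = 2).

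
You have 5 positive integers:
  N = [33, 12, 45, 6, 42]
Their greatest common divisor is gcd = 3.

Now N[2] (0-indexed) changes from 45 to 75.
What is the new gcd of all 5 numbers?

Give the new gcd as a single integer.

Numbers: [33, 12, 45, 6, 42], gcd = 3
Change: index 2, 45 -> 75
gcd of the OTHER numbers (without index 2): gcd([33, 12, 6, 42]) = 3
New gcd = gcd(g_others, new_val) = gcd(3, 75) = 3

Answer: 3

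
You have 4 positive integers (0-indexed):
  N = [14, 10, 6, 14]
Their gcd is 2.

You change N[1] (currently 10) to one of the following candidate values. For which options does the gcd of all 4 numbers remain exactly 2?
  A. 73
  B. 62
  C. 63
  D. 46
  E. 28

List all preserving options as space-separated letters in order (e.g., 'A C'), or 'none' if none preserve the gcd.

Old gcd = 2; gcd of others (without N[1]) = 2
New gcd for candidate v: gcd(2, v). Preserves old gcd iff gcd(2, v) = 2.
  Option A: v=73, gcd(2,73)=1 -> changes
  Option B: v=62, gcd(2,62)=2 -> preserves
  Option C: v=63, gcd(2,63)=1 -> changes
  Option D: v=46, gcd(2,46)=2 -> preserves
  Option E: v=28, gcd(2,28)=2 -> preserves

Answer: B D E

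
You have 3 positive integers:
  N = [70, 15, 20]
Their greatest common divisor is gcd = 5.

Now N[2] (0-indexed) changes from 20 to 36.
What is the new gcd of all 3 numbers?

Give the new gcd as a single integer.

Numbers: [70, 15, 20], gcd = 5
Change: index 2, 20 -> 36
gcd of the OTHER numbers (without index 2): gcd([70, 15]) = 5
New gcd = gcd(g_others, new_val) = gcd(5, 36) = 1

Answer: 1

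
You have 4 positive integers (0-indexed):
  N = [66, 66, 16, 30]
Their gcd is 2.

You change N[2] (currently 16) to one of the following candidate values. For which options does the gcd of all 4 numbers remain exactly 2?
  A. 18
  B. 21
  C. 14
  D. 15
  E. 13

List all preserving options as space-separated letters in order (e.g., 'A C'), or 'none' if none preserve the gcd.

Answer: C

Derivation:
Old gcd = 2; gcd of others (without N[2]) = 6
New gcd for candidate v: gcd(6, v). Preserves old gcd iff gcd(6, v) = 2.
  Option A: v=18, gcd(6,18)=6 -> changes
  Option B: v=21, gcd(6,21)=3 -> changes
  Option C: v=14, gcd(6,14)=2 -> preserves
  Option D: v=15, gcd(6,15)=3 -> changes
  Option E: v=13, gcd(6,13)=1 -> changes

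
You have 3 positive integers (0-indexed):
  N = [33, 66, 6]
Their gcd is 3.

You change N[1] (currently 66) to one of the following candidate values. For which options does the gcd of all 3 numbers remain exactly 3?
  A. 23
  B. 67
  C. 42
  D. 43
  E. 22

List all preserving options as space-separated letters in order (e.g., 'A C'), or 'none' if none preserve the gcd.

Answer: C

Derivation:
Old gcd = 3; gcd of others (without N[1]) = 3
New gcd for candidate v: gcd(3, v). Preserves old gcd iff gcd(3, v) = 3.
  Option A: v=23, gcd(3,23)=1 -> changes
  Option B: v=67, gcd(3,67)=1 -> changes
  Option C: v=42, gcd(3,42)=3 -> preserves
  Option D: v=43, gcd(3,43)=1 -> changes
  Option E: v=22, gcd(3,22)=1 -> changes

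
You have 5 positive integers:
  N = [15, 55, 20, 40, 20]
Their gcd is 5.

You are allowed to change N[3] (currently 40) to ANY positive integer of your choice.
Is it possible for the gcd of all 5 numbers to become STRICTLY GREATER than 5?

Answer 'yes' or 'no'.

Current gcd = 5
gcd of all OTHER numbers (without N[3]=40): gcd([15, 55, 20, 20]) = 5
The new gcd after any change is gcd(5, new_value).
This can be at most 5.
Since 5 = old gcd 5, the gcd can only stay the same or decrease.

Answer: no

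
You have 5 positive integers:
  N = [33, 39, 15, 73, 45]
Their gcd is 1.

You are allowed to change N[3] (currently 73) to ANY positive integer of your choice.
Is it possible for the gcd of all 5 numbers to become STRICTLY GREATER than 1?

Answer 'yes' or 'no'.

Current gcd = 1
gcd of all OTHER numbers (without N[3]=73): gcd([33, 39, 15, 45]) = 3
The new gcd after any change is gcd(3, new_value).
This can be at most 3.
Since 3 > old gcd 1, the gcd CAN increase (e.g., set N[3] = 3).

Answer: yes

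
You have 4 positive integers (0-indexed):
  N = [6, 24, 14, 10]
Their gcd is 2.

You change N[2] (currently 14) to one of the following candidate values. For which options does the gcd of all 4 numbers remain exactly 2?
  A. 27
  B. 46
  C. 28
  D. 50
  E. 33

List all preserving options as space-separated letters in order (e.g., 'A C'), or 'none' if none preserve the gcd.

Answer: B C D

Derivation:
Old gcd = 2; gcd of others (without N[2]) = 2
New gcd for candidate v: gcd(2, v). Preserves old gcd iff gcd(2, v) = 2.
  Option A: v=27, gcd(2,27)=1 -> changes
  Option B: v=46, gcd(2,46)=2 -> preserves
  Option C: v=28, gcd(2,28)=2 -> preserves
  Option D: v=50, gcd(2,50)=2 -> preserves
  Option E: v=33, gcd(2,33)=1 -> changes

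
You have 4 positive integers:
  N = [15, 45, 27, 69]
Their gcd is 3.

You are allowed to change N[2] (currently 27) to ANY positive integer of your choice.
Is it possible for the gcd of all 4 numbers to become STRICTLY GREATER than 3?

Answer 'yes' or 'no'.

Current gcd = 3
gcd of all OTHER numbers (without N[2]=27): gcd([15, 45, 69]) = 3
The new gcd after any change is gcd(3, new_value).
This can be at most 3.
Since 3 = old gcd 3, the gcd can only stay the same or decrease.

Answer: no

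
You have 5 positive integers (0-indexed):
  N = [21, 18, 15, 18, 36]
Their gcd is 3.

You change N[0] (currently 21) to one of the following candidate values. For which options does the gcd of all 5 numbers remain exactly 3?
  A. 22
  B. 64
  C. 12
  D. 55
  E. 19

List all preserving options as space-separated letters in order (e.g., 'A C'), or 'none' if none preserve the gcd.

Old gcd = 3; gcd of others (without N[0]) = 3
New gcd for candidate v: gcd(3, v). Preserves old gcd iff gcd(3, v) = 3.
  Option A: v=22, gcd(3,22)=1 -> changes
  Option B: v=64, gcd(3,64)=1 -> changes
  Option C: v=12, gcd(3,12)=3 -> preserves
  Option D: v=55, gcd(3,55)=1 -> changes
  Option E: v=19, gcd(3,19)=1 -> changes

Answer: C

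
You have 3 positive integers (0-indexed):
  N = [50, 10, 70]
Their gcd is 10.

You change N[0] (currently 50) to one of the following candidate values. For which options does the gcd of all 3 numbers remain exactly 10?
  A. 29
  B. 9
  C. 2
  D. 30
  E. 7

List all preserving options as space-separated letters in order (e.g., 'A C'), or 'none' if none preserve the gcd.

Old gcd = 10; gcd of others (without N[0]) = 10
New gcd for candidate v: gcd(10, v). Preserves old gcd iff gcd(10, v) = 10.
  Option A: v=29, gcd(10,29)=1 -> changes
  Option B: v=9, gcd(10,9)=1 -> changes
  Option C: v=2, gcd(10,2)=2 -> changes
  Option D: v=30, gcd(10,30)=10 -> preserves
  Option E: v=7, gcd(10,7)=1 -> changes

Answer: D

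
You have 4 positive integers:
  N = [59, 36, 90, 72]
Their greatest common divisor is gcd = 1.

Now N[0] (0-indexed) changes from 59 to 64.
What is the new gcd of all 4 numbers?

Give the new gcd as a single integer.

Answer: 2

Derivation:
Numbers: [59, 36, 90, 72], gcd = 1
Change: index 0, 59 -> 64
gcd of the OTHER numbers (without index 0): gcd([36, 90, 72]) = 18
New gcd = gcd(g_others, new_val) = gcd(18, 64) = 2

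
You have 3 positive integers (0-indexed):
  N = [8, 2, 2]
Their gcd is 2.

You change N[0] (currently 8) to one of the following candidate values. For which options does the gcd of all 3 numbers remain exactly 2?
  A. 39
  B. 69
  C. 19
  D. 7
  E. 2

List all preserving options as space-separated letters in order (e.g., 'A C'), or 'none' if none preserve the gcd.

Old gcd = 2; gcd of others (without N[0]) = 2
New gcd for candidate v: gcd(2, v). Preserves old gcd iff gcd(2, v) = 2.
  Option A: v=39, gcd(2,39)=1 -> changes
  Option B: v=69, gcd(2,69)=1 -> changes
  Option C: v=19, gcd(2,19)=1 -> changes
  Option D: v=7, gcd(2,7)=1 -> changes
  Option E: v=2, gcd(2,2)=2 -> preserves

Answer: E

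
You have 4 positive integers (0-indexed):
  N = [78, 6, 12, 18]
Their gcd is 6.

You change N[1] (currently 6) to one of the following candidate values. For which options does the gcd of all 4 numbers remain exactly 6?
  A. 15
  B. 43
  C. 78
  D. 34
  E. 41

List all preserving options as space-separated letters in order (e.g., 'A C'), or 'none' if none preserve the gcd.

Answer: C

Derivation:
Old gcd = 6; gcd of others (without N[1]) = 6
New gcd for candidate v: gcd(6, v). Preserves old gcd iff gcd(6, v) = 6.
  Option A: v=15, gcd(6,15)=3 -> changes
  Option B: v=43, gcd(6,43)=1 -> changes
  Option C: v=78, gcd(6,78)=6 -> preserves
  Option D: v=34, gcd(6,34)=2 -> changes
  Option E: v=41, gcd(6,41)=1 -> changes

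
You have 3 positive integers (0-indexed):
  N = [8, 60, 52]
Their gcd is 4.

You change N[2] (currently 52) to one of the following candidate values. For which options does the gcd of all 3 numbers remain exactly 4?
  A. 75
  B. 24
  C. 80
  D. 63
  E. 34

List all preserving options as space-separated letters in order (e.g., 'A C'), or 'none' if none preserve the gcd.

Answer: B C

Derivation:
Old gcd = 4; gcd of others (without N[2]) = 4
New gcd for candidate v: gcd(4, v). Preserves old gcd iff gcd(4, v) = 4.
  Option A: v=75, gcd(4,75)=1 -> changes
  Option B: v=24, gcd(4,24)=4 -> preserves
  Option C: v=80, gcd(4,80)=4 -> preserves
  Option D: v=63, gcd(4,63)=1 -> changes
  Option E: v=34, gcd(4,34)=2 -> changes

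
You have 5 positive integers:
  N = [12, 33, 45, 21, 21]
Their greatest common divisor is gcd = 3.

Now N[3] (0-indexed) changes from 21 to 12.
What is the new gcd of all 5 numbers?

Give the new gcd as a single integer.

Numbers: [12, 33, 45, 21, 21], gcd = 3
Change: index 3, 21 -> 12
gcd of the OTHER numbers (without index 3): gcd([12, 33, 45, 21]) = 3
New gcd = gcd(g_others, new_val) = gcd(3, 12) = 3

Answer: 3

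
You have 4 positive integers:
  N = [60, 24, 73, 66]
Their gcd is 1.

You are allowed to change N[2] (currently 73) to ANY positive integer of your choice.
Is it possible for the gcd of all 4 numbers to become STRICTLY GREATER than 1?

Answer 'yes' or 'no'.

Current gcd = 1
gcd of all OTHER numbers (without N[2]=73): gcd([60, 24, 66]) = 6
The new gcd after any change is gcd(6, new_value).
This can be at most 6.
Since 6 > old gcd 1, the gcd CAN increase (e.g., set N[2] = 6).

Answer: yes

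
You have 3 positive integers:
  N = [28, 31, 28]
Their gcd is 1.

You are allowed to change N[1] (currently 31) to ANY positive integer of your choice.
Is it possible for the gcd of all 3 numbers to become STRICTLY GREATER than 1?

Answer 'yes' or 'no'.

Current gcd = 1
gcd of all OTHER numbers (without N[1]=31): gcd([28, 28]) = 28
The new gcd after any change is gcd(28, new_value).
This can be at most 28.
Since 28 > old gcd 1, the gcd CAN increase (e.g., set N[1] = 28).

Answer: yes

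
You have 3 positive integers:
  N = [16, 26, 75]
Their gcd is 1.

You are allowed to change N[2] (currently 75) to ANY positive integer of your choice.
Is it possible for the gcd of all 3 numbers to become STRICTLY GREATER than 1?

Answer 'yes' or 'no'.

Answer: yes

Derivation:
Current gcd = 1
gcd of all OTHER numbers (without N[2]=75): gcd([16, 26]) = 2
The new gcd after any change is gcd(2, new_value).
This can be at most 2.
Since 2 > old gcd 1, the gcd CAN increase (e.g., set N[2] = 2).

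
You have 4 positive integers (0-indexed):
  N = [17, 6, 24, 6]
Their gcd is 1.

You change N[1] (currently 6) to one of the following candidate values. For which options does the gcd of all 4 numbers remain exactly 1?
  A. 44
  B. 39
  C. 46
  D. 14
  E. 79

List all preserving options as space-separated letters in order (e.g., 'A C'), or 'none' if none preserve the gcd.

Answer: A B C D E

Derivation:
Old gcd = 1; gcd of others (without N[1]) = 1
New gcd for candidate v: gcd(1, v). Preserves old gcd iff gcd(1, v) = 1.
  Option A: v=44, gcd(1,44)=1 -> preserves
  Option B: v=39, gcd(1,39)=1 -> preserves
  Option C: v=46, gcd(1,46)=1 -> preserves
  Option D: v=14, gcd(1,14)=1 -> preserves
  Option E: v=79, gcd(1,79)=1 -> preserves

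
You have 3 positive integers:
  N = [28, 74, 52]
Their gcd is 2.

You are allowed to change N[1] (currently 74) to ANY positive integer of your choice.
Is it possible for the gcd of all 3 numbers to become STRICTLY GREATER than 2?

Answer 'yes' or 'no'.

Answer: yes

Derivation:
Current gcd = 2
gcd of all OTHER numbers (without N[1]=74): gcd([28, 52]) = 4
The new gcd after any change is gcd(4, new_value).
This can be at most 4.
Since 4 > old gcd 2, the gcd CAN increase (e.g., set N[1] = 4).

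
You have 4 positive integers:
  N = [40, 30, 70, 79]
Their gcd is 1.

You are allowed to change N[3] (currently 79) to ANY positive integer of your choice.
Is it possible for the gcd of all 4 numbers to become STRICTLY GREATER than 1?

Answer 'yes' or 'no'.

Answer: yes

Derivation:
Current gcd = 1
gcd of all OTHER numbers (without N[3]=79): gcd([40, 30, 70]) = 10
The new gcd after any change is gcd(10, new_value).
This can be at most 10.
Since 10 > old gcd 1, the gcd CAN increase (e.g., set N[3] = 10).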